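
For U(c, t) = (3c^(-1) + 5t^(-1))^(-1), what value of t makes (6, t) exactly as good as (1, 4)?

t = 4/3

U depends on (c, t) only through S = 3c^(-1) + 5t^(-1), so equal utility means equal S. At (1, 4): S = 4.25.
With c = 6: 3·6^(-1) = 0.5, so 5t^(-1) = 4.25 − 0.5 = 3.75, i.e. t^(-1) = 0.75.
Hence t = 1/0.75 = 4/3.
Check: U(6, 4/3) = 0.2353.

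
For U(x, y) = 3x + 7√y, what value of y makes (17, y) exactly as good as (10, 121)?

y = 64

U(10, 121) = 107.
Set U(17, y) = 107 and solve.
With x = 17: 7√y = 107 − 3·17 = 56, so √y = 8 and y = 64.
Check: U(17, 64) = 107.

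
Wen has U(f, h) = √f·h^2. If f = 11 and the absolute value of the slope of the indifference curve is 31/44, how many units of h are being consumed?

MU_f = 0.5·f^(-0.5)·h^2 and MU_h = 2·√f·h.
MRS = MU_f/MU_h = (0.25)·h/f.
Substitute f = 11: MRS = h/44. Setting h/44 = 31/44 gives h = (31/44)·44 = 31.

h = 31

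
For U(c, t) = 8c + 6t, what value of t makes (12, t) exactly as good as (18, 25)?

t = 33

U(18, 25) = 294.
Set U(12, t) = 294 and solve.
8·12 + 6t = 294 ⇒ 6t = 198 ⇒ t = 33.
Check: U(12, 33) = 294.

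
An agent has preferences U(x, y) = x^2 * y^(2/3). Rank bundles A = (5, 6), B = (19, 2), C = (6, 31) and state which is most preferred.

Bundle B

Evaluate utility at each bundle:
U(A) = 82.548.
U(B) = 573.052.
U(C) = 355.258.
Highest utility is B, so B ≻ C ≻ A.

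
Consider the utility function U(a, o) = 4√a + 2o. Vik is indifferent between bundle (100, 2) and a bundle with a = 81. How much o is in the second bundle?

U(100, 2) = 44.
Set U(81, o) = 44 and solve.
With a = 81: √81 = 9, so 2o = 44 − 4·9 = 8 and o = 4.
Check: U(81, 4) = 44.

o = 4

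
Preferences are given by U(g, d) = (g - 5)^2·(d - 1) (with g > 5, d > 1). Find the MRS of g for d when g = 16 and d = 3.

MRS = 4/11

MU_g = 2·(g−5)·(d−1), MU_d = (g−5)^2.
MRS = (2/1)·(d−1)/(g−5).
At (16, 3): MRS = 4/11.
That is, one extra unit of g is worth 4/11 units of d at the margin.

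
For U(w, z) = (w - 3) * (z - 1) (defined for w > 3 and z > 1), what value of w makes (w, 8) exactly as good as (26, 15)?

w = 49

U(26, 15) = 322.
Set U(w, 8) = 322 and solve.
With z = 8: (8 − 1) = 7, so (w − 3) = 322/7 = 46.
So w = 3 + 46 = 49.
Check: U(49, 8) = 322.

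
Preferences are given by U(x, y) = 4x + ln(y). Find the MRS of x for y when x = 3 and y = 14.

MU_x = 4, MU_y = 1/y.
MRS = 4 ÷ (1/y).
At (3, 14): MRS = 56.
So at (3, 14) the consumer would give up 56 units of y for one more unit of x.

MRS = 56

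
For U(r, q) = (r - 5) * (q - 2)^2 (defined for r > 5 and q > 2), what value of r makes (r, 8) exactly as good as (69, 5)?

U(69, 5) = 576.
Set U(r, 8) = 576 and solve.
With q = 8: (8 − 2)^2 = 36, so (r − 5) = 576/36 = 16.
So r = 5 + 16 = 21.
Check: U(21, 8) = 576.

r = 21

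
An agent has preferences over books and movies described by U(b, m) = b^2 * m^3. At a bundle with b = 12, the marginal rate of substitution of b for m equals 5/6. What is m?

m = 15

MU_b = 2·b·m^3 and MU_m = 3·b^2·m^2.
MRS = MU_b/MU_m = (2/3)·m/b.
Substitute b = 12: MRS = m/18. Setting m/18 = 5/6 gives m = (5/6)·18 = 15.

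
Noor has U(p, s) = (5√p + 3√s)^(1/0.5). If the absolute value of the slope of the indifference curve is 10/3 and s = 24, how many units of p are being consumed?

For CES with ρ = 0.5, MRS = (5/3)·√(s/p).
Setting (5/3)·√(24/p) = 10/3 gives √(24/p) = 2, so 24/p = 4 and p = 6.

p = 6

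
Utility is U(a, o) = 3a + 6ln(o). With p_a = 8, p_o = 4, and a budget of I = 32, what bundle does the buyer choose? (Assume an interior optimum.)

MU_a = 3, MU_o = 6/o.
MRS = 3 ÷ (6/o).
Tangency: set MRS = p_a/p_o = 8/4 = 2.
MRS depends only on o: 0.5·o = 2 ⇒ o* = 2/0.5 = 4.
From the budget, 8·a = 32 − 4·4 = 16, so a* = 2.

a* = 2, o* = 4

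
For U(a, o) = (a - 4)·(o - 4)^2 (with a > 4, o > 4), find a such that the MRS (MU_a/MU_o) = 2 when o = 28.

MU_a = (o−4)^2, MU_o = 2·(a−4)·(o−4).
MRS = (1/2)·(o−4)/(a−4).
Substitute o = 28: MRS = 12/(a − 4). Setting this equal to 2 gives a − 4 = 12/2 = 6, so a = 10.

a = 10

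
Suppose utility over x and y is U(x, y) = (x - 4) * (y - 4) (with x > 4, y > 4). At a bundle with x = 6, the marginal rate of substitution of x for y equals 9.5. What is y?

MU_x = (y−4), MU_y = (x−4).
MRS = (y−4)/(x−4).
Substitute x = 6: MRS = (y − 4)/2. Setting this equal to 9.5 gives y − 4 = 9.5·2 = 19, so y = 23.

y = 23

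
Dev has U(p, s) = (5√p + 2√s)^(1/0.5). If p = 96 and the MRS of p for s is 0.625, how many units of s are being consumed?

s = 6

For CES with ρ = 0.5, MRS = (5/2)·√(s/p).
Setting (5/2)·√(s/96) = 0.625 gives √(s/96) = 0.25, so s/96 = 1/16 and s = 6.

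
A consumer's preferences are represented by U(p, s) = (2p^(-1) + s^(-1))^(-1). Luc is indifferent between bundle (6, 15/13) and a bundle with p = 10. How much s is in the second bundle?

s = 1

U depends on (p, s) only through S = 2p^(-1) + s^(-1), so equal utility means equal S. At (6, 15/13): S = 1.2.
With p = 10: 2·10^(-1) = 0.2, so s^(-1) = 1.2 − 0.2 = 1.
Hence s = 1/1 = 1.
Check: U(10, 1) = 0.8333.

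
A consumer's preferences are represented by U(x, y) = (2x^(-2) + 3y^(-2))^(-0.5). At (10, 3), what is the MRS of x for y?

MRS = 9/500

For CES with ρ = -2, MRS = (2/3)·(y/x)^3.
At (10, 3): MRS = 9/500.
So at (10, 3) the consumer would give up 9/500 units of y for one more unit of x.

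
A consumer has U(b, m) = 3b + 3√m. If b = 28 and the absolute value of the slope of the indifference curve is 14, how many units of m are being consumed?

m = 49

MU_b = 3, MU_m = 3/(2√m).
MRS = 3 ÷ (3/(2√m)).
MRS depends only on m: 2·√m = 14 ⇒ √m = 14/2 = 7 ⇒ m = 49.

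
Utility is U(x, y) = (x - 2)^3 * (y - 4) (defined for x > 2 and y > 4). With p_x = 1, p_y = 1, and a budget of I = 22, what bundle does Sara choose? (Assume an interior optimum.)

x* = 14, y* = 8

MU_x = 3·(x−2)^2·(y−4), MU_y = (x−2)^3.
MRS = (3/1)·(y−4)/(x−2).
Tangency: set MRS = p_x/p_y = 1/1 = 1.
So (3/1)·(y − 4)/(x − 2) = 1, i.e. (y − 4) = (1/3)·(x − 2).
Rewrite the budget in excess-of-subsistence terms: 1·(x − 2) + 1·(y − 4) = 22 − 1·2 − 1·4 = 16.
Substituting, (4/3)·(x − 2) = 16, so x − 2 = 12 and x* = 14.
Then y − 4 = (1/3)·12 = 4, so y* = 8.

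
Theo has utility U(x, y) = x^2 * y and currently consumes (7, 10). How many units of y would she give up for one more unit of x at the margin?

MU_x = 2·x·y and MU_y = x^2.
MRS = MU_x/MU_y = (2/1)·y/x.
At (7, 10): MRS = 20/7.
The indifference curve has slope −20/7 at this bundle.

MRS = 20/7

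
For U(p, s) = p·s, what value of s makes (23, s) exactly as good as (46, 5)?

U(46, 5) = 230.
Set U(23, s) = 230 and solve.
With p = 23: s = 230/23 = 10.
Check: U(23, 10) = 230.

s = 10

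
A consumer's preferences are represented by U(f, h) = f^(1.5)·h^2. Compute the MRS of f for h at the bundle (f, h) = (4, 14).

MU_f = 1.5·√f·h^2 and MU_h = 2·f^(1.5)·h.
MRS = MU_f/MU_h = (0.75)·h/f.
At (4, 14): MRS = 2.625.
The indifference curve has slope −2.625 at this bundle.

MRS = 2.625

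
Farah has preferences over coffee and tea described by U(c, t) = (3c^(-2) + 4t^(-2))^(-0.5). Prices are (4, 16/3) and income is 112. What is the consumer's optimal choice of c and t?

For CES with ρ = -2, MRS = (3/4)·(t/c)^3.
Tangency: set MRS = p_c/p_t = 4/(16/3) = 0.75.
So (t/c)^3 = 1; taking the cube root, t/c = 1, i.e. t = c.
Substitute into the budget 4·c + (16/3)·t = 112: (28/3)·c = 112, so c* = 12 and t* = 12.

c* = 12, t* = 12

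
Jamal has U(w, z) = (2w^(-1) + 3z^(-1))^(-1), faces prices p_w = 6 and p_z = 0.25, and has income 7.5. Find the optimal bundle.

For CES with ρ = -1, MRS = (2/3)·(z/w)^2.
Tangency: set MRS = p_w/p_z = 6/0.25 = 24.
So (z/w)^2 = 36; taking the square root, z/w = 6, i.e. z = 6·w.
Substitute into the budget 6·w + 0.25·z = 7.5: 7.5·w = 7.5, so w* = 1 and z* = 6·1 = 6.

w* = 1, z* = 6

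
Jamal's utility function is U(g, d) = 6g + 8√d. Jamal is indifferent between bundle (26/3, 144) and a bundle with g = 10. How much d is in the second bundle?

U(26/3, 144) = 148.
Set U(10, d) = 148 and solve.
With g = 10: 8√d = 148 − 6·10 = 88, so √d = 11 and d = 121.
Check: U(10, 121) = 148.

d = 121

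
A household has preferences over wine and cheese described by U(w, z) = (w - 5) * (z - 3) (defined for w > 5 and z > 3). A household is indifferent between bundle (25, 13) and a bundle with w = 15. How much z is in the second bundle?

z = 23

U(25, 13) = 200.
Set U(15, z) = 200 and solve.
With w = 15: (15 − 5) = 10, so (z − 3) = 200/10 = 20.
So z = 3 + 20 = 23.
Check: U(15, 23) = 200.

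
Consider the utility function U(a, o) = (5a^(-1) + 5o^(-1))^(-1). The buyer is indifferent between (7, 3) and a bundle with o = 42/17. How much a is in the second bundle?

U depends on (a, o) only through S = 5a^(-1) + 5o^(-1), so equal utility means equal S. At (7, 3): S = 50/21.
With o = 42/17: 5·(42/17)^(-1) = 85/42, so 5a^(-1) = 50/21 − 85/42 = 5/14, i.e. a^(-1) = 1/14.
Hence a = 1/(1/14) = 14.
Check: U(14, 42/17) = 0.42.

a = 14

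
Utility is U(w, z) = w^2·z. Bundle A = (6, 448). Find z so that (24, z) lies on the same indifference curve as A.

U(6, 448) = 16128.
Set U(24, z) = 16128 and solve.
With w = 24: 24^2 = 576, so z = 16128/576 = 28.
Check: U(24, 28) = 16128.

z = 28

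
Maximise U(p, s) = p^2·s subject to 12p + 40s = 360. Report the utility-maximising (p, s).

MU_p = 2·p·s and MU_s = p^2.
MRS = MU_p/MU_s = (2/1)·s/p.
Tangency: set MRS = p_p/p_s = 12/40 = 0.3.
So (2/1)·s/p = 0.3, i.e. s = 0.15·p.
Substitute into the budget 12·p + 40·s = 360: 18·p = 360, so p* = 20.
Then s* = 0.15·20 = 3.

p* = 20, s* = 3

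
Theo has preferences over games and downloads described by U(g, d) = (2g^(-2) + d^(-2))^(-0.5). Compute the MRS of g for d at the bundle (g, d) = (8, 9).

MRS = 729/256

For CES with ρ = -2, MRS = (2/1)·(d/g)^3.
At (8, 9): MRS = 729/256.
That is, one extra unit of g is worth 729/256 units of d at the margin.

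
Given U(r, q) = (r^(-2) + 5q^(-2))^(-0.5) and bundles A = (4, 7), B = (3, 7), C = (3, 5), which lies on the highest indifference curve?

Bundle A

Evaluate utility at each bundle:
U(A) = 2.465.
U(B) = 2.166.
U(C) = 1.793.
Highest utility is A, so A ≻ B ≻ C.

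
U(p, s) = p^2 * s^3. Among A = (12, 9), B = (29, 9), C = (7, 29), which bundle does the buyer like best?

Evaluate utility at each bundle:
U(A) = 104976.
U(B) = 613089.
U(C) = 1195061.
Highest utility is C, so C ≻ B ≻ A.

Bundle C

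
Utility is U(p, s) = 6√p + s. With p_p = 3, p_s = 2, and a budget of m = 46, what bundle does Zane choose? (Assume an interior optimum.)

MU_p = 6/(2√p), MU_s = 1.
MRS = 6/(2√p) ÷ 1.
Tangency: set MRS = p_p/p_s = 3/2 = 1.5.
MRS depends only on p: 3/√p = 1.5 ⇒ √p = 3/1.5 = 2 ⇒ p* = 4.
From the budget, 2·s = 46 − 3·4 = 34, so s* = 17.

p* = 4, s* = 17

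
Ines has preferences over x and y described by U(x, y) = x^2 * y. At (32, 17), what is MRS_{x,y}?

MU_x = 2·x·y and MU_y = x^2.
MRS = MU_x/MU_y = (2/1)·y/x.
At (32, 17): MRS = 17/16.
That is, one extra unit of x is worth 17/16 units of y at the margin.

MRS = 17/16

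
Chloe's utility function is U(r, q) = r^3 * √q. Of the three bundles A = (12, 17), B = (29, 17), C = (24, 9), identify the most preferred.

Evaluate utility at each bundle:
U(A) = 7124.727.
U(B) = 100558.423.
U(C) = 41472.000.
Highest utility is B, so B ≻ C ≻ A.

Bundle B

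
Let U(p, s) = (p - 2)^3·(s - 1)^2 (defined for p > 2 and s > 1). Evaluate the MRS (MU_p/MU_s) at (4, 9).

MRS = 6

MU_p = 3·(p−2)^2·(s−1)^2, MU_s = 2·(p−2)^3·(s−1).
MRS = (3/2)·(s−1)/(p−2).
At (4, 9): MRS = 6.
That is, one extra unit of p is worth 6 units of s at the margin.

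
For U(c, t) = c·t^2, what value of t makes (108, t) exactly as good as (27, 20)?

t = 10

U(27, 20) = 10800.
Set U(108, t) = 10800 and solve.
With c = 108: t^2 = 10800/108 = 100; taking the square root, t = 10.
Check: U(108, 10) = 10800.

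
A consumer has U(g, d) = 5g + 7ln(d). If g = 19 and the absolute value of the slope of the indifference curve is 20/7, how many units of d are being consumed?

d = 4

MU_g = 5, MU_d = 7/d.
MRS = 5 ÷ (7/d).
MRS depends only on d: (5/7)·d = 20/7 ⇒ d = (20/7)/(5/7) = 4.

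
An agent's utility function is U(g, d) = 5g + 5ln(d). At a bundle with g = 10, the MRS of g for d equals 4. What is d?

MU_g = 5, MU_d = 5/d.
MRS = 5 ÷ (5/d).
MRS depends only on d: d = 4 ⇒ d = 4.

d = 4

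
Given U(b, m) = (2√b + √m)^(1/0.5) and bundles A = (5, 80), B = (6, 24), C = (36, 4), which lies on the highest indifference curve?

Evaluate utility at each bundle:
U(A) = 180.000.
U(B) = 96.000.
U(C) = 196.000.
Highest utility is C, so C ≻ A ≻ B.

Bundle C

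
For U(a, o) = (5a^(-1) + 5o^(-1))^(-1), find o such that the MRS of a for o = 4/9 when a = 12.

For CES with ρ = -1, MRS = (o/a)^2.
Setting (o/12)^2 = 4/9 gives o/12 = 2/3 and o = 8.

o = 8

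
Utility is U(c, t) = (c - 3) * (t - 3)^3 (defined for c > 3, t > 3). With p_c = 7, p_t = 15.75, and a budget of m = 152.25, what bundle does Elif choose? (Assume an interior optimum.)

MU_c = (t−3)^3, MU_t = 3·(c−3)·(t−3)^2.
MRS = (1/3)·(t−3)/(c−3).
Tangency: set MRS = p_c/p_t = 7/15.75 = 4/9.
So (1/3)·(t − 3)/(c − 3) = 4/9, i.e. (t − 3) = (4/3)·(c − 3).
Rewrite the budget in excess-of-subsistence terms: 7·(c − 3) + 15.75·(t − 3) = 152.25 − 7·3 − 15.75·3 = 84.
Substituting, 28·(c − 3) = 84, so c − 3 = 3 and c* = 6.
Then t − 3 = (4/3)·3 = 4, so t* = 7.

c* = 6, t* = 7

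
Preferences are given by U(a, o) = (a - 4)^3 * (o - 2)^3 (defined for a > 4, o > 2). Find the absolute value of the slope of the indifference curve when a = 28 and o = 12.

MU_a = 3·(a−4)^2·(o−2)^3, MU_o = 3·(a−4)^3·(o−2)^2.
MRS = (o−2)/(a−4).
At (28, 12): MRS = 5/12.
That is, one extra unit of a is worth 5/12 units of o at the margin.

MRS = 5/12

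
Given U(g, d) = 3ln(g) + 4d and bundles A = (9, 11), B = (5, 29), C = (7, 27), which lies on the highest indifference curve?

Evaluate utility at each bundle:
U(A) = 50.592.
U(B) = 120.828.
U(C) = 113.838.
Highest utility is B, so B ≻ C ≻ A.

Bundle B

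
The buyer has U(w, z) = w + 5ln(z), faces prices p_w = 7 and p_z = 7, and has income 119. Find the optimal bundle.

w* = 12, z* = 5

MU_w = 1, MU_z = 5/z.
MRS = 1 ÷ (5/z).
Tangency: set MRS = p_w/p_z = 7/7 = 1.
MRS depends only on z: 0.2·z = 1 ⇒ z* = 1/0.2 = 5.
From the budget, 7·w = 119 − 7·5 = 84, so w* = 12.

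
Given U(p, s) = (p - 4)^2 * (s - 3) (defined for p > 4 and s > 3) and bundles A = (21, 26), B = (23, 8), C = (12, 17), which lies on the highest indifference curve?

Bundle A

Evaluate utility at each bundle:
U(A) = 6647.
U(B) = 1805.
U(C) = 896.
Highest utility is A, so A ≻ B ≻ C.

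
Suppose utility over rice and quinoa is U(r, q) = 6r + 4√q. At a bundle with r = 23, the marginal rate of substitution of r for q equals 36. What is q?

MU_r = 6, MU_q = 4/(2√q).
MRS = 6 ÷ (4/(2√q)).
MRS depends only on q: 3·√q = 36 ⇒ √q = 36/3 = 12 ⇒ q = 144.

q = 144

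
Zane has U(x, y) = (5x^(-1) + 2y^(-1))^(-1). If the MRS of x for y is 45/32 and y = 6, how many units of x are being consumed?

For CES with ρ = -1, MRS = (5/2)·(y/x)^2.
Setting (5/2)·(6/x)^2 = 45/32 gives (6/x)^2 = 9/16, so 6/x = 0.75 and x = 8.

x = 8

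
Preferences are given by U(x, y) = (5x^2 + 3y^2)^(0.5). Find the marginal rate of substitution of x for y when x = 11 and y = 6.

For CES with ρ = 2, MRS = (5/3)·(y/x)^(-1).
At (11, 6): MRS = 55/18.
That is, one extra unit of x is worth 55/18 units of y at the margin.

MRS = 55/18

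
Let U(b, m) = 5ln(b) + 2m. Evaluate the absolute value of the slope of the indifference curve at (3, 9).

MU_b = 5/b, MU_m = 2.
MRS = 5/b ÷ 2.
At (3, 9): MRS = 5/6.
That is, one extra unit of b is worth 5/6 units of m at the margin.

MRS = 5/6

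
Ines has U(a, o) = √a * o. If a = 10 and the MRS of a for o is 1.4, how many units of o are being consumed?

MU_a = 0.5·a^(-0.5)·o and MU_o = √a.
MRS = MU_a/MU_o = (0.5)·o/a.
Substitute a = 10: MRS = o/20. Setting o/20 = 1.4 gives o = 1.4·20 = 28.

o = 28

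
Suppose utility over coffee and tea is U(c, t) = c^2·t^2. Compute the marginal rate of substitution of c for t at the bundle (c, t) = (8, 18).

MU_c = 2·c·t^2 and MU_t = 2·c^2·t.
MRS = MU_c/MU_t = t/c.
At (8, 18): MRS = 2.25.
So at (8, 18) the consumer would give up 2.25 units of t for one more unit of c.

MRS = 2.25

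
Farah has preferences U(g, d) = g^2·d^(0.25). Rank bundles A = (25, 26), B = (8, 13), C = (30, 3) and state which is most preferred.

Bundle A

Evaluate utility at each bundle:
U(A) = 1411.313.
U(B) = 121.525.
U(C) = 1184.467.
Highest utility is A, so A ≻ C ≻ B.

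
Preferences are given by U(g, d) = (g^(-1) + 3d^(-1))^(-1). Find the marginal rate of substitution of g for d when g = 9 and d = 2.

MRS = 4/243

For CES with ρ = -1, MRS = (1/3)·(d/g)^2.
At (9, 2): MRS = 4/243.
The indifference curve has slope −4/243 at this bundle.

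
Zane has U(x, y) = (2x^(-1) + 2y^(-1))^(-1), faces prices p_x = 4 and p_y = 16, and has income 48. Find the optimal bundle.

x* = 4, y* = 2

For CES with ρ = -1, MRS = (y/x)^2.
Tangency: set MRS = p_x/p_y = 4/16 = 0.25.
So (y/x)^2 = 0.25; taking the square root, y/x = 0.5, i.e. y = 0.5·x.
Substitute into the budget 4·x + 16·y = 48: 12·x = 48, so x* = 4 and y* = 0.5·4 = 2.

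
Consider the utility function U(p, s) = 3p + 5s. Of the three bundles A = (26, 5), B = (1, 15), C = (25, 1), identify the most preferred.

Evaluate utility at each bundle:
U(A) = 103.
U(B) = 78.
U(C) = 80.
Highest utility is A, so A ≻ C ≻ B.

Bundle A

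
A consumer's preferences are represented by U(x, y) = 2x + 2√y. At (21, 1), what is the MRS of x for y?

MU_x = 2, MU_y = 2/(2√y).
MRS = 2 ÷ (2/(2√y)).
At (21, 1): MRS = 2.
So at (21, 1) the consumer would give up 2 units of y for one more unit of x.

MRS = 2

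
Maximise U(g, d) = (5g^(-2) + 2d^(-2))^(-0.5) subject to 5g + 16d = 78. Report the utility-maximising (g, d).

g* = 6, d* = 3

For CES with ρ = -2, MRS = (5/2)·(d/g)^3.
Tangency: set MRS = p_g/p_d = 5/16.
So (d/g)^3 = 0.125; taking the cube root, d/g = 0.5, i.e. d = 0.5·g.
Substitute into the budget 5·g + 16·d = 78: 13·g = 78, so g* = 6 and d* = 0.5·6 = 3.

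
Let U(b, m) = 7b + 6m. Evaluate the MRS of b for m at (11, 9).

MRS = 7/6

MU_b = 7, MU_m = 6, so MRS = 7/6 at every bundle.
At (11, 9): MRS = 7/6.
That is, one extra unit of b is worth 7/6 units of m at the margin.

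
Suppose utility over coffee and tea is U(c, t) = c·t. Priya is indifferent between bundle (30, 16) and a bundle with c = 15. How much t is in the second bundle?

U(30, 16) = 480.
Set U(15, t) = 480 and solve.
With c = 15: t = 480/15 = 32.
Check: U(15, 32) = 480.

t = 32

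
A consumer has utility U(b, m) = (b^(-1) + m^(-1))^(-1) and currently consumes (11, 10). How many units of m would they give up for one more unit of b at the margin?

For CES with ρ = -1, MRS = (m/b)^2.
At (11, 10): MRS = 100/121.
That is, one extra unit of b is worth 100/121 units of m at the margin.

MRS = 100/121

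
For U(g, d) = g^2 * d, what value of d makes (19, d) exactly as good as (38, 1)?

U(38, 1) = 1444.
Set U(19, d) = 1444 and solve.
With g = 19: 19^2 = 361, so d = 1444/361 = 4.
Check: U(19, 4) = 1444.

d = 4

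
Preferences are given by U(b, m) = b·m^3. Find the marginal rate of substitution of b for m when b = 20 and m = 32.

MU_b = m^3 and MU_m = 3·b·m^2.
MRS = MU_b/MU_m = (1/3)·m/b.
At (20, 32): MRS = 8/15.
So at (20, 32) the consumer would give up 8/15 units of m for one more unit of b.

MRS = 8/15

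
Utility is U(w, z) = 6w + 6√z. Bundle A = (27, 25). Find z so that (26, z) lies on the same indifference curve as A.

z = 36

U(27, 25) = 192.
Set U(26, z) = 192 and solve.
With w = 26: 6√z = 192 − 6·26 = 36, so √z = 6 and z = 36.
Check: U(26, 36) = 192.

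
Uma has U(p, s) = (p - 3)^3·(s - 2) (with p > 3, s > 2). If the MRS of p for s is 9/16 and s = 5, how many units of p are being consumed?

p = 19

MU_p = 3·(p−3)^2·(s−2), MU_s = (p−3)^3.
MRS = (3/1)·(s−2)/(p−3).
Substitute s = 5: MRS = 9/(p − 3). Setting this equal to 9/16 gives p − 3 = 9/(9/16) = 16, so p = 19.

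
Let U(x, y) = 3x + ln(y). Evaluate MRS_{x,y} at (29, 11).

MRS = 33

MU_x = 3, MU_y = 1/y.
MRS = 3 ÷ (1/y).
At (29, 11): MRS = 33.
So at (29, 11) the consumer would give up 33 units of y for one more unit of x.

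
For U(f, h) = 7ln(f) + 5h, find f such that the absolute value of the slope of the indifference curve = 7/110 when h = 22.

MU_f = 7/f, MU_h = 5.
MRS = 7/f ÷ 5.
MRS depends only on f: 1.4/f = 7/110 ⇒ f = 1.4/(7/110) = 22.

f = 22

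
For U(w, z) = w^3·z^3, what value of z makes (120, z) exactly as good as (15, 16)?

z = 2

U(15, 16) = 13824000.
Set U(120, z) = 13824000 and solve.
With w = 120: 120^3 = 1728000, so z^3 = 13824000/1728000 = 8; taking the cube root, z = 2.
Check: U(120, 2) = 13824000.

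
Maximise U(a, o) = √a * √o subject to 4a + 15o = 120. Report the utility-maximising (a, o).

a* = 15, o* = 4

MU_a = 0.5·a^(-0.5)·√o and MU_o = 0.5·√a·o^(-0.5).
MRS = MU_a/MU_o = o/a.
Tangency: set MRS = p_a/p_o = 4/15.
So o/a = 4/15, i.e. o = (4/15)·a.
Substitute into the budget 4·a + 15·o = 120: 8·a = 120, so a* = 15.
Then o* = (4/15)·15 = 4.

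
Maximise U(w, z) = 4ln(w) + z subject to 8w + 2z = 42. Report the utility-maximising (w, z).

MU_w = 4/w, MU_z = 1.
MRS = 4/w ÷ 1.
Tangency: set MRS = p_w/p_z = 8/2 = 4.
MRS depends only on w: 4/w = 4 ⇒ w* = 4/4 = 1.
From the budget, 2·z = 42 − 8·1 = 34, so z* = 17.

w* = 1, z* = 17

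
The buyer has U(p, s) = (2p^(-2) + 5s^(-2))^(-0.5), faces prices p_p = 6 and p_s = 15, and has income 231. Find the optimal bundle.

For CES with ρ = -2, MRS = (2/5)·(s/p)^3.
Tangency: set MRS = p_p/p_s = 6/15 = 0.4.
So (s/p)^3 = 1; taking the cube root, s/p = 1, i.e. s = p.
Substitute into the budget 6·p + 15·s = 231: 21·p = 231, so p* = 11 and s* = 11.

p* = 11, s* = 11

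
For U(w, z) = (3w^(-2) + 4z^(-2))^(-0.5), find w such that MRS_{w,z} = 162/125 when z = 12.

For CES with ρ = -2, MRS = (3/4)·(z/w)^3.
Setting (3/4)·(12/w)^3 = 162/125 gives (12/w)^3 = 216/125, so 12/w = 1.2 and w = 10.

w = 10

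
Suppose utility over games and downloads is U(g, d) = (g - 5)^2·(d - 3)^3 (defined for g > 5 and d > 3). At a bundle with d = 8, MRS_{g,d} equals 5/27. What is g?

MU_g = 2·(g−5)·(d−3)^3, MU_d = 3·(g−5)^2·(d−3)^2.
MRS = (2/3)·(d−3)/(g−5).
Substitute d = 8: MRS = (10/3)/(g − 5). Setting this equal to 5/27 gives g − 5 = (10/3)/(5/27) = 18, so g = 23.

g = 23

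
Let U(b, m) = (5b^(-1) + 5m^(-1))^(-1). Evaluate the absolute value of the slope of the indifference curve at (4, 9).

MRS = 81/16

For CES with ρ = -1, MRS = (m/b)^2.
At (4, 9): MRS = 81/16.
That is, one extra unit of b is worth 81/16 units of m at the margin.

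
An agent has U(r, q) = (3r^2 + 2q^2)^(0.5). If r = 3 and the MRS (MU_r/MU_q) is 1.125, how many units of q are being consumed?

For CES with ρ = 2, MRS = (3/2)·(q/r)^(-1).
Setting (3/2)·(q/3)^(-1) = 1.125 gives (q/3)^(-1) = 0.75, so q/3 = 4/3 and q = 4.

q = 4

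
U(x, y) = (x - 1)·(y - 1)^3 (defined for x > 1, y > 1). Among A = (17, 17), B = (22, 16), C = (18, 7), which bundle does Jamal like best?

Bundle B

Evaluate utility at each bundle:
U(A) = 65536.
U(B) = 70875.
U(C) = 3672.
Highest utility is B, so B ≻ A ≻ C.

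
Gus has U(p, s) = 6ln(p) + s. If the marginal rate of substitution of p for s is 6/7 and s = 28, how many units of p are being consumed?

MU_p = 6/p, MU_s = 1.
MRS = 6/p ÷ 1.
MRS depends only on p: 6/p = 6/7 ⇒ p = 6/(6/7) = 7.

p = 7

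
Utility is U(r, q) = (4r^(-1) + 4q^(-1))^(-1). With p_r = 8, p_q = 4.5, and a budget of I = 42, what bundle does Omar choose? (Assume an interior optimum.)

r* = 3, q* = 4

For CES with ρ = -1, MRS = (q/r)^2.
Tangency: set MRS = p_r/p_q = 8/4.5 = 16/9.
So (q/r)^2 = 16/9; taking the square root, q/r = 4/3, i.e. q = (4/3)·r.
Substitute into the budget 8·r + 4.5·q = 42: 14·r = 42, so r* = 3 and q* = (4/3)·3 = 4.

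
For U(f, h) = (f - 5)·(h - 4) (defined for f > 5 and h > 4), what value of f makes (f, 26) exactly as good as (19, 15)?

U(19, 15) = 154.
Set U(f, 26) = 154 and solve.
With h = 26: (26 − 4) = 22, so (f − 5) = 154/22 = 7.
So f = 5 + 7 = 12.
Check: U(12, 26) = 154.

f = 12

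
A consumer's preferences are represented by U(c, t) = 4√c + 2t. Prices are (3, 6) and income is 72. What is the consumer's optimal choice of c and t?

MU_c = 4/(2√c), MU_t = 2.
MRS = 4/(2√c) ÷ 2.
Tangency: set MRS = p_c/p_t = 3/6 = 0.5.
MRS depends only on c: 1/√c = 0.5 ⇒ √c = 1/0.5 = 2 ⇒ c* = 4.
From the budget, 6·t = 72 − 3·4 = 60, so t* = 10.

c* = 4, t* = 10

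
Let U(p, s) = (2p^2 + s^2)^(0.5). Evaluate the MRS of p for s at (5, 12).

For CES with ρ = 2, MRS = (2/1)·(s/p)^(-1).
At (5, 12): MRS = 5/6.
So at (5, 12) the consumer would give up 5/6 units of s for one more unit of p.

MRS = 5/6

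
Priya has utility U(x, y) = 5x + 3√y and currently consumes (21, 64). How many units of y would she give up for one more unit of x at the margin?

MU_x = 5, MU_y = 3/(2√y).
MRS = 5 ÷ (3/(2√y)).
At (21, 64): MRS = 80/3.
The indifference curve has slope −80/3 at this bundle.

MRS = 80/3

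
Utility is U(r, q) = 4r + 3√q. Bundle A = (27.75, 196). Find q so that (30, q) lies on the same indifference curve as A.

q = 121

U(27.75, 196) = 153.
Set U(30, q) = 153 and solve.
With r = 30: 3√q = 153 − 4·30 = 33, so √q = 11 and q = 121.
Check: U(30, 121) = 153.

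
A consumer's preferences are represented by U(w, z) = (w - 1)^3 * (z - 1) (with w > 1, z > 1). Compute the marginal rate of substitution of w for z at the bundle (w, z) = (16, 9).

MU_w = 3·(w−1)^2·(z−1), MU_z = (w−1)^3.
MRS = (3/1)·(z−1)/(w−1).
At (16, 9): MRS = 1.6.
So at (16, 9) the consumer would give up 1.6 units of z for one more unit of w.

MRS = 1.6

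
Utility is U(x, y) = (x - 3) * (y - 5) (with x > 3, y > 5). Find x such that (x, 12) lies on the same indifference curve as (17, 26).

x = 45

U(17, 26) = 294.
Set U(x, 12) = 294 and solve.
With y = 12: (12 − 5) = 7, so (x − 3) = 294/7 = 42.
So x = 3 + 42 = 45.
Check: U(45, 12) = 294.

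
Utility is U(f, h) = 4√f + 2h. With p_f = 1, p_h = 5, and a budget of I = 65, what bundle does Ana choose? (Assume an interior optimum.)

f* = 25, h* = 8

MU_f = 4/(2√f), MU_h = 2.
MRS = 4/(2√f) ÷ 2.
Tangency: set MRS = p_f/p_h = 1/5 = 0.2.
MRS depends only on f: 1/√f = 0.2 ⇒ √f = 1/0.2 = 5 ⇒ f* = 25.
From the budget, 5·h = 65 − 1·25 = 40, so h* = 8.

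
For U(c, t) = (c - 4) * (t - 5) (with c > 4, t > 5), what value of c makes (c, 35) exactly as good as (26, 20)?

U(26, 20) = 330.
Set U(c, 35) = 330 and solve.
With t = 35: (35 − 5) = 30, so (c − 4) = 330/30 = 11.
So c = 4 + 11 = 15.
Check: U(15, 35) = 330.

c = 15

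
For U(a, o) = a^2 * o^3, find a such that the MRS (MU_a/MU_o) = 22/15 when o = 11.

a = 5

MU_a = 2·a·o^3 and MU_o = 3·a^2·o^2.
MRS = MU_a/MU_o = (2/3)·o/a.
Substitute o = 11: MRS = (22/3)/a. Setting (22/3)/a = 22/15 gives a = (22/3)/(22/15) = 5.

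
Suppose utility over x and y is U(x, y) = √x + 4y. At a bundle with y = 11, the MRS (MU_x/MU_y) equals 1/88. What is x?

x = 121

MU_x = 1/(2√x), MU_y = 4.
MRS = 1/(2√x) ÷ 4.
MRS depends only on x: 0.125/√x = 1/88 ⇒ √x = 0.125/(1/88) = 11 ⇒ x = 121.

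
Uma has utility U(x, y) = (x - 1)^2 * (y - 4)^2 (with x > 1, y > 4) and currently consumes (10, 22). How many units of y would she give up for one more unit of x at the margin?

MU_x = 2·(x−1)·(y−4)^2, MU_y = 2·(x−1)^2·(y−4).
MRS = (y−4)/(x−1).
At (10, 22): MRS = 2.
So at (10, 22) the consumer would give up 2 units of y for one more unit of x.

MRS = 2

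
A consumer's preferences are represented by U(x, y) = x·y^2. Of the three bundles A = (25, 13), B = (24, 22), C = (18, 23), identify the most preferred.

Bundle B

Evaluate utility at each bundle:
U(A) = 4225.
U(B) = 11616.
U(C) = 9522.
Highest utility is B, so B ≻ C ≻ A.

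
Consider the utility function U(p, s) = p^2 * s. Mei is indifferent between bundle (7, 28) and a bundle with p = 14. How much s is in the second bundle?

U(7, 28) = 1372.
Set U(14, s) = 1372 and solve.
With p = 14: 14^2 = 196, so s = 1372/196 = 7.
Check: U(14, 7) = 1372.

s = 7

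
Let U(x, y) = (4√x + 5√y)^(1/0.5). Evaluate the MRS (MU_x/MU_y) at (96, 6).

For CES with ρ = 0.5, MRS = (4/5)·√(y/x).
At (96, 6): MRS = 0.2.
The indifference curve has slope −0.2 at this bundle.

MRS = 0.2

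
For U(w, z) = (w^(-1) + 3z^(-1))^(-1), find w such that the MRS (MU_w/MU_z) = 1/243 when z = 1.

w = 9

For CES with ρ = -1, MRS = (1/3)·(z/w)^2.
Setting (1/3)·(1/w)^2 = 1/243 gives (1/w)^2 = 1/81, so 1/w = 1/9 and w = 9.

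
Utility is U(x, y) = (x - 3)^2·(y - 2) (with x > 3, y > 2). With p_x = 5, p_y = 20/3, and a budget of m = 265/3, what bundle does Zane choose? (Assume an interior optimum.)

MU_x = 2·(x−3)·(y−2), MU_y = (x−3)^2.
MRS = (2/1)·(y−2)/(x−3).
Tangency: set MRS = p_x/p_y = 5/(20/3) = 0.75.
So (2/1)·(y − 2)/(x − 3) = 0.75, i.e. (y − 2) = 0.375·(x − 3).
Rewrite the budget in excess-of-subsistence terms: 5·(x − 3) + (20/3)·(y − 2) = 265/3 − 5·3 − (20/3)·2 = 60.
Substituting, 7.5·(x − 3) = 60, so x − 3 = 8 and x* = 11.
Then y − 2 = 0.375·8 = 3, so y* = 5.

x* = 11, y* = 5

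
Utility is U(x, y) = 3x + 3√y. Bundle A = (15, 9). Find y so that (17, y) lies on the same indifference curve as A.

y = 1

U(15, 9) = 54.
Set U(17, y) = 54 and solve.
With x = 17: 3√y = 54 − 3·17 = 3, so √y = 1 and y = 1.
Check: U(17, 1) = 54.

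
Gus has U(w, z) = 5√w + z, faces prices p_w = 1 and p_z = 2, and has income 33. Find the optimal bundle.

MU_w = 5/(2√w), MU_z = 1.
MRS = 5/(2√w) ÷ 1.
Tangency: set MRS = p_w/p_z = 1/2 = 0.5.
MRS depends only on w: 2.5/√w = 0.5 ⇒ √w = 2.5/0.5 = 5 ⇒ w* = 25.
From the budget, 2·z = 33 − 1·25 = 8, so z* = 4.

w* = 25, z* = 4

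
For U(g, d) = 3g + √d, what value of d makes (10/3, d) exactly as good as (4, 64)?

d = 100

U(4, 64) = 20.
Set U(10/3, d) = 20 and solve.
With g = 10/3: √d = 20 − 3·10/3 = 10, so √d = 10 and d = 100.
Check: U(10/3, 100) = 20.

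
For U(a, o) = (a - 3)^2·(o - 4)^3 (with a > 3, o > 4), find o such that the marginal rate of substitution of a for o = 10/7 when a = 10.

o = 19

MU_a = 2·(a−3)·(o−4)^3, MU_o = 3·(a−3)^2·(o−4)^2.
MRS = (2/3)·(o−4)/(a−3).
Substitute a = 10: MRS = (o − 4)/10.5. Setting this equal to 10/7 gives o − 4 = (10/7)·10.5 = 15, so o = 19.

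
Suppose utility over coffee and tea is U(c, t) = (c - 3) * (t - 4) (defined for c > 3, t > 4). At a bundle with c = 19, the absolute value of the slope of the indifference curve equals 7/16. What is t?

t = 11

MU_c = (t−4), MU_t = (c−3).
MRS = (t−4)/(c−3).
Substitute c = 19: MRS = (t − 4)/16. Setting this equal to 7/16 gives t − 4 = (7/16)·16 = 7, so t = 11.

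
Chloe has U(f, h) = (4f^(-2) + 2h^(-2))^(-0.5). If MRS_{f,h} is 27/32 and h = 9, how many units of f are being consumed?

For CES with ρ = -2, MRS = (4/2)·(h/f)^3.
Setting (4/2)·(9/f)^3 = 27/32 gives (9/f)^3 = 27/64, so 9/f = 0.75 and f = 12.

f = 12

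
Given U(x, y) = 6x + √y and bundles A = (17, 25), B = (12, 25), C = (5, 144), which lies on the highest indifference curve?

Bundle A

Evaluate utility at each bundle:
U(A) = 107.000.
U(B) = 77.000.
U(C) = 42.000.
Highest utility is A, so A ≻ B ≻ C.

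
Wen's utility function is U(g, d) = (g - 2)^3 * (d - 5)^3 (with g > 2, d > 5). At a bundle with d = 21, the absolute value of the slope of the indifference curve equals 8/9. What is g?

MU_g = 3·(g−2)^2·(d−5)^3, MU_d = 3·(g−2)^3·(d−5)^2.
MRS = (d−5)/(g−2).
Substitute d = 21: MRS = 16/(g − 2). Setting this equal to 8/9 gives g − 2 = 16/(8/9) = 18, so g = 20.

g = 20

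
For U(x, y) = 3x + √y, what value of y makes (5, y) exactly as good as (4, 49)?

U(4, 49) = 19.
Set U(5, y) = 19 and solve.
With x = 5: √y = 19 − 3·5 = 4, so √y = 4 and y = 16.
Check: U(5, 16) = 19.

y = 16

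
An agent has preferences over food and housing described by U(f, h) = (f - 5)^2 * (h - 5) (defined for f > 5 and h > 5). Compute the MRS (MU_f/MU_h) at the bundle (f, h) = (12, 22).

MU_f = 2·(f−5)·(h−5), MU_h = (f−5)^2.
MRS = (2/1)·(h−5)/(f−5).
At (12, 22): MRS = 34/7.
The indifference curve has slope −34/7 at this bundle.

MRS = 34/7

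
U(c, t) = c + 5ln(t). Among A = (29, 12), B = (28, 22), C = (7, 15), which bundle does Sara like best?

Bundle B

Evaluate utility at each bundle:
U(A) = 41.425.
U(B) = 43.455.
U(C) = 20.540.
Highest utility is B, so B ≻ A ≻ C.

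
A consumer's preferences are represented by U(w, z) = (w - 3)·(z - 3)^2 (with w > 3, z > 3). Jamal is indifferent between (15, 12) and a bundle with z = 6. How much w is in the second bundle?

U(15, 12) = 972.
Set U(w, 6) = 972 and solve.
With z = 6: (6 − 3)^2 = 9, so (w − 3) = 972/9 = 108.
So w = 3 + 108 = 111.
Check: U(111, 6) = 972.

w = 111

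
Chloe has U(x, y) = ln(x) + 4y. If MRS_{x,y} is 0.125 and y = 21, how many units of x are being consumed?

MU_x = 1/x, MU_y = 4.
MRS = 1/x ÷ 4.
MRS depends only on x: 0.25/x = 0.125 ⇒ x = 0.25/0.125 = 2.

x = 2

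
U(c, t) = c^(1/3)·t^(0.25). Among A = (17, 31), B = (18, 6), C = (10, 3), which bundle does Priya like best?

Evaluate utility at each bundle:
U(A) = 6.067.
U(B) = 4.102.
U(C) = 2.835.
Highest utility is A, so A ≻ B ≻ C.

Bundle A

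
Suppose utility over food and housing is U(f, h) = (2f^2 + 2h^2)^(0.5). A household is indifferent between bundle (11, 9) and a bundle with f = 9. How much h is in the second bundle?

U depends on (f, h) only through S = 2f^2 + 2h^2, so equal utility means equal S. At (11, 9): S = 404.
With f = 9: 2·9^2 = 162, so 2h^2 = 404 − 162 = 242, i.e. h^2 = 121.
Hence h = √121 = 11.
Check: U(9, 11) = 20.0998.

h = 11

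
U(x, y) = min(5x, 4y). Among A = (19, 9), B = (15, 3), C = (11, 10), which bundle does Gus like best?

Evaluate utility at each bundle:
U(A) = 36.
U(B) = 12.
U(C) = 40.
Highest utility is C, so C ≻ A ≻ B.

Bundle C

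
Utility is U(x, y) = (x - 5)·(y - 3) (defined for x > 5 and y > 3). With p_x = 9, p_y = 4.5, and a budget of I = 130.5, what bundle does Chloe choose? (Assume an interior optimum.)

x* = 9, y* = 11

MU_x = (y−3), MU_y = (x−5).
MRS = (y−3)/(x−5).
Tangency: set MRS = p_x/p_y = 9/4.5 = 2.
So (y − 3)/(x − 5) = 2, i.e. (y − 3) = 2·(x − 5).
Rewrite the budget in excess-of-subsistence terms: 9·(x − 5) + 4.5·(y − 3) = 130.5 − 9·5 − 4.5·3 = 72.
Substituting, 18·(x − 5) = 72, so x − 5 = 4 and x* = 9.
Then y − 3 = 2·4 = 8, so y* = 11.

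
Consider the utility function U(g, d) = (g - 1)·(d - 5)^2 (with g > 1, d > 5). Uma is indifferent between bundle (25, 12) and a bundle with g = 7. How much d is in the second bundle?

U(25, 12) = 1176.
Set U(7, d) = 1176 and solve.
With g = 7: (7 − 1) = 6, so (d − 5)^2 = 1176/6 = 196.
Taking the square root (with d > 5): d − 5 = 14, so d = 19.
Check: U(7, 19) = 1176.

d = 19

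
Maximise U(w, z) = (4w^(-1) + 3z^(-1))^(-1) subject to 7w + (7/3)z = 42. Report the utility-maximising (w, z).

w* = 4, z* = 6

For CES with ρ = -1, MRS = (4/3)·(z/w)^2.
Tangency: set MRS = p_w/p_z = 7/(7/3) = 3.
So (z/w)^2 = 2.25; taking the square root, z/w = 1.5, i.e. z = 1.5·w.
Substitute into the budget 7·w + (7/3)·z = 42: 10.5·w = 42, so w* = 4 and z* = 1.5·4 = 6.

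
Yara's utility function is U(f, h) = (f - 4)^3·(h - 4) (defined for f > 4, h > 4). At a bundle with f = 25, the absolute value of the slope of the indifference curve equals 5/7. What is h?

MU_f = 3·(f−4)^2·(h−4), MU_h = (f−4)^3.
MRS = (3/1)·(h−4)/(f−4).
Substitute f = 25: MRS = (h − 4)/7. Setting this equal to 5/7 gives h − 4 = (5/7)·7 = 5, so h = 9.

h = 9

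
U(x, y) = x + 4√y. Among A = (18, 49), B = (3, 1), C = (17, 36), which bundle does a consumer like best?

Evaluate utility at each bundle:
U(A) = 46.000.
U(B) = 7.000.
U(C) = 41.000.
Highest utility is A, so A ≻ C ≻ B.

Bundle A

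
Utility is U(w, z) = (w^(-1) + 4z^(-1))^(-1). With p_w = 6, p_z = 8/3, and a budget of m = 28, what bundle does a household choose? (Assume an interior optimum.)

For CES with ρ = -1, MRS = (1/4)·(z/w)^2.
Tangency: set MRS = p_w/p_z = 6/(8/3) = 2.25.
So (z/w)^2 = 9; taking the square root, z/w = 3, i.e. z = 3·w.
Substitute into the budget 6·w + (8/3)·z = 28: 14·w = 28, so w* = 2 and z* = 3·2 = 6.

w* = 2, z* = 6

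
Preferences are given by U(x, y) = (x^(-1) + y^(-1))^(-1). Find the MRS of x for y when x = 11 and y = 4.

For CES with ρ = -1, MRS = (y/x)^2.
At (11, 4): MRS = 16/121.
That is, one extra unit of x is worth 16/121 units of y at the margin.

MRS = 16/121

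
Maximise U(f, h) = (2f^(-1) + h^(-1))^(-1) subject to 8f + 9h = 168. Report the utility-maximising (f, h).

For CES with ρ = -1, MRS = (2/1)·(h/f)^2.
Tangency: set MRS = p_f/p_h = 8/9.
So (h/f)^2 = 4/9; taking the square root, h/f = 2/3, i.e. h = (2/3)·f.
Substitute into the budget 8·f + 9·h = 168: 14·f = 168, so f* = 12 and h* = (2/3)·12 = 8.

f* = 12, h* = 8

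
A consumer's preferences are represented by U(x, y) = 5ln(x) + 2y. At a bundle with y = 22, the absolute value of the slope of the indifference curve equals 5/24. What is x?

x = 12

MU_x = 5/x, MU_y = 2.
MRS = 5/x ÷ 2.
MRS depends only on x: 2.5/x = 5/24 ⇒ x = 2.5/(5/24) = 12.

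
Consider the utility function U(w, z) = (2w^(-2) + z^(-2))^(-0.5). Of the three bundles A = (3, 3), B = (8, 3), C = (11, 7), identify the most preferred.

Evaluate utility at each bundle:
U(A) = 1.732.
U(B) = 2.650.
U(C) = 5.203.
Highest utility is C, so C ≻ B ≻ A.

Bundle C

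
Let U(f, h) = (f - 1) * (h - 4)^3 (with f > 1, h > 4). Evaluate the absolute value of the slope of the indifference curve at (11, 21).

MU_f = (h−4)^3, MU_h = 3·(f−1)·(h−4)^2.
MRS = (1/3)·(h−4)/(f−1).
At (11, 21): MRS = 17/30.
So at (11, 21) the consumer would give up 17/30 units of h for one more unit of f.

MRS = 17/30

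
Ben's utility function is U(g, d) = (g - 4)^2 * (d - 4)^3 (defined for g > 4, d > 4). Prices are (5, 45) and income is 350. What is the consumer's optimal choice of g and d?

MU_g = 2·(g−4)·(d−4)^3, MU_d = 3·(g−4)^2·(d−4)^2.
MRS = (2/3)·(d−4)/(g−4).
Tangency: set MRS = p_g/p_d = 5/45 = 1/9.
So (2/3)·(d − 4)/(g − 4) = 1/9, i.e. (d − 4) = (1/6)·(g − 4).
Rewrite the budget in excess-of-subsistence terms: 5·(g − 4) + 45·(d − 4) = 350 − 5·4 − 45·4 = 150.
Substituting, 12.5·(g − 4) = 150, so g − 4 = 12 and g* = 16.
Then d − 4 = (1/6)·12 = 2, so d* = 6.

g* = 16, d* = 6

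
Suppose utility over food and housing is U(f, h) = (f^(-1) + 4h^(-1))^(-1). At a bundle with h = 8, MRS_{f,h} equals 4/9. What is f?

f = 6

For CES with ρ = -1, MRS = (1/4)·(h/f)^2.
Setting (1/4)·(8/f)^2 = 4/9 gives (8/f)^2 = 16/9, so 8/f = 4/3 and f = 6.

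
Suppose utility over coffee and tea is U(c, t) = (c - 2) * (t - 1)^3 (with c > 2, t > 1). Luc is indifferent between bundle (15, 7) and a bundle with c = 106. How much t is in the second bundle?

t = 4

U(15, 7) = 2808.
Set U(106, t) = 2808 and solve.
With c = 106: (106 − 2) = 104, so (t − 1)^3 = 2808/104 = 27.
Taking the cube root (with t > 1): t − 1 = 3, so t = 4.
Check: U(106, 4) = 2808.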